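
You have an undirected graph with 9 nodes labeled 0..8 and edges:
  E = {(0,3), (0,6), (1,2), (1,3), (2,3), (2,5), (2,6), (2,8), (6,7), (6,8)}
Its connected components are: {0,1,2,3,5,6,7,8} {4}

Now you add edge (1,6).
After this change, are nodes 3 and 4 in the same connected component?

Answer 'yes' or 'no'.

Answer: no

Derivation:
Initial components: {0,1,2,3,5,6,7,8} {4}
Adding edge (1,6): both already in same component {0,1,2,3,5,6,7,8}. No change.
New components: {0,1,2,3,5,6,7,8} {4}
Are 3 and 4 in the same component? no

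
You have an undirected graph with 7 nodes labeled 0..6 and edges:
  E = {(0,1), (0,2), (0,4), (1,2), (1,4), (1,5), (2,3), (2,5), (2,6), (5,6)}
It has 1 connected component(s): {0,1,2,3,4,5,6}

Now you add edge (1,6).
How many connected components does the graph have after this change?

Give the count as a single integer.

Initial component count: 1
Add (1,6): endpoints already in same component. Count unchanged: 1.
New component count: 1

Answer: 1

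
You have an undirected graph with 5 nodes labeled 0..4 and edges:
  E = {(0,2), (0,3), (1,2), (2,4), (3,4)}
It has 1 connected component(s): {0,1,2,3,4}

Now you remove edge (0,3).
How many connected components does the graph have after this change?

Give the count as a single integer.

Answer: 1

Derivation:
Initial component count: 1
Remove (0,3): not a bridge. Count unchanged: 1.
  After removal, components: {0,1,2,3,4}
New component count: 1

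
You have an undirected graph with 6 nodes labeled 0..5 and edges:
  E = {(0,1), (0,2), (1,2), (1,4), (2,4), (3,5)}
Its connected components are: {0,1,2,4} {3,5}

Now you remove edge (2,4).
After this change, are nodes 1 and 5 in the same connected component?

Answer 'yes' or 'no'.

Answer: no

Derivation:
Initial components: {0,1,2,4} {3,5}
Removing edge (2,4): not a bridge — component count unchanged at 2.
New components: {0,1,2,4} {3,5}
Are 1 and 5 in the same component? no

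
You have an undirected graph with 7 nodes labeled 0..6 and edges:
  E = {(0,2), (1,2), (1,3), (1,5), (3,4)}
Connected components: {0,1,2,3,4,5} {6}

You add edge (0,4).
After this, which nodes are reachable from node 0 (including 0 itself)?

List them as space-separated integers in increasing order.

Before: nodes reachable from 0: {0,1,2,3,4,5}
Adding (0,4): both endpoints already in same component. Reachability from 0 unchanged.
After: nodes reachable from 0: {0,1,2,3,4,5}

Answer: 0 1 2 3 4 5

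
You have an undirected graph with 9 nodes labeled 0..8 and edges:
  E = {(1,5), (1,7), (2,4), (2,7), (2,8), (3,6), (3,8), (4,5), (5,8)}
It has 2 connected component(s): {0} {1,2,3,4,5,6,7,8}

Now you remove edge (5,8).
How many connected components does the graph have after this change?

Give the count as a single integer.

Answer: 2

Derivation:
Initial component count: 2
Remove (5,8): not a bridge. Count unchanged: 2.
  After removal, components: {0} {1,2,3,4,5,6,7,8}
New component count: 2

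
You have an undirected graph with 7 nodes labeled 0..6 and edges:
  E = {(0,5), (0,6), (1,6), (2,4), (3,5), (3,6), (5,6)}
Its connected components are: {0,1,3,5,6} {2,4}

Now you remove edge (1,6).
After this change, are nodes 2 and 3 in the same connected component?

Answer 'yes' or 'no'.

Answer: no

Derivation:
Initial components: {0,1,3,5,6} {2,4}
Removing edge (1,6): it was a bridge — component count 2 -> 3.
New components: {0,3,5,6} {1} {2,4}
Are 2 and 3 in the same component? no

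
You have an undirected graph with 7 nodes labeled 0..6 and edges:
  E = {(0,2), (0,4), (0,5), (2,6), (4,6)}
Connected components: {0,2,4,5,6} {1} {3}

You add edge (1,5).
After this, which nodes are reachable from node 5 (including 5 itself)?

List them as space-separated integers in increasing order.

Before: nodes reachable from 5: {0,2,4,5,6}
Adding (1,5): merges 5's component with another. Reachability grows.
After: nodes reachable from 5: {0,1,2,4,5,6}

Answer: 0 1 2 4 5 6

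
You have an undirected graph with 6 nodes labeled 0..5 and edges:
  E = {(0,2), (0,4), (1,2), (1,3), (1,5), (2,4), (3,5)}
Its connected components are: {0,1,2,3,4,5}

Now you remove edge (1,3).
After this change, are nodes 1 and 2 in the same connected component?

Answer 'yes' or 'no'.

Initial components: {0,1,2,3,4,5}
Removing edge (1,3): not a bridge — component count unchanged at 1.
New components: {0,1,2,3,4,5}
Are 1 and 2 in the same component? yes

Answer: yes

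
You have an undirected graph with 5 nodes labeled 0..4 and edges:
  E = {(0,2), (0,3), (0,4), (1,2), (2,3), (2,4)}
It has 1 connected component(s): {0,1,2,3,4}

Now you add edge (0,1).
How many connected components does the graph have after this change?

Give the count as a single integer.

Initial component count: 1
Add (0,1): endpoints already in same component. Count unchanged: 1.
New component count: 1

Answer: 1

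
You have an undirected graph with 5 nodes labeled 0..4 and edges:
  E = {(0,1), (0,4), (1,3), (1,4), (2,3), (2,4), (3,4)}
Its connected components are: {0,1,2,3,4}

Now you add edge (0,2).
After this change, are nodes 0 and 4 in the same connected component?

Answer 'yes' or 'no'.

Answer: yes

Derivation:
Initial components: {0,1,2,3,4}
Adding edge (0,2): both already in same component {0,1,2,3,4}. No change.
New components: {0,1,2,3,4}
Are 0 and 4 in the same component? yes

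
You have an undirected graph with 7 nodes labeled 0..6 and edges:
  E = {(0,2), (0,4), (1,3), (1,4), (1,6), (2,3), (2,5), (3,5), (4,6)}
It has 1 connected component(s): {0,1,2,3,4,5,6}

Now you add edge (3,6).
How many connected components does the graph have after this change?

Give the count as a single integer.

Initial component count: 1
Add (3,6): endpoints already in same component. Count unchanged: 1.
New component count: 1

Answer: 1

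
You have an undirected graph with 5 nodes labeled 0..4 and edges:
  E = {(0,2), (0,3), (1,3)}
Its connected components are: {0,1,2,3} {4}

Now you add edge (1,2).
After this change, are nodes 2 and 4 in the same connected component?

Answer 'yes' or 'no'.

Initial components: {0,1,2,3} {4}
Adding edge (1,2): both already in same component {0,1,2,3}. No change.
New components: {0,1,2,3} {4}
Are 2 and 4 in the same component? no

Answer: no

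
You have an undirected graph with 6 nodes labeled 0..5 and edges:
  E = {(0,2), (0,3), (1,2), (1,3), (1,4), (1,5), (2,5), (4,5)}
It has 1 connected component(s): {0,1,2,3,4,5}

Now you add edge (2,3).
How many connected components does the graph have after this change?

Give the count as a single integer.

Answer: 1

Derivation:
Initial component count: 1
Add (2,3): endpoints already in same component. Count unchanged: 1.
New component count: 1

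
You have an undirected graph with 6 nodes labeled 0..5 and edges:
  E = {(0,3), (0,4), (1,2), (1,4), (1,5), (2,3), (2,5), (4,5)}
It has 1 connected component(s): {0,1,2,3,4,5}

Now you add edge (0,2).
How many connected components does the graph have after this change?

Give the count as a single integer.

Initial component count: 1
Add (0,2): endpoints already in same component. Count unchanged: 1.
New component count: 1

Answer: 1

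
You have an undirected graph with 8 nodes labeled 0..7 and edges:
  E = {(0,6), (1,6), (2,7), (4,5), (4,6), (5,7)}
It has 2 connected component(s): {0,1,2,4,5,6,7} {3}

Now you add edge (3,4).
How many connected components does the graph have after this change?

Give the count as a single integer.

Answer: 1

Derivation:
Initial component count: 2
Add (3,4): merges two components. Count decreases: 2 -> 1.
New component count: 1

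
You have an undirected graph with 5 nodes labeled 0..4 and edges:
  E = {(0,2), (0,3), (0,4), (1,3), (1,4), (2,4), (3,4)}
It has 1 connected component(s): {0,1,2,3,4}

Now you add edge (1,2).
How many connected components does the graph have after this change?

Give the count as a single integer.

Answer: 1

Derivation:
Initial component count: 1
Add (1,2): endpoints already in same component. Count unchanged: 1.
New component count: 1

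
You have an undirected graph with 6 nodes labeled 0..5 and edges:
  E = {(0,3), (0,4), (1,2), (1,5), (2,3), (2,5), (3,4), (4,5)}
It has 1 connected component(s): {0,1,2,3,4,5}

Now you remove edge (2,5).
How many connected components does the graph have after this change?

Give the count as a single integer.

Initial component count: 1
Remove (2,5): not a bridge. Count unchanged: 1.
  After removal, components: {0,1,2,3,4,5}
New component count: 1

Answer: 1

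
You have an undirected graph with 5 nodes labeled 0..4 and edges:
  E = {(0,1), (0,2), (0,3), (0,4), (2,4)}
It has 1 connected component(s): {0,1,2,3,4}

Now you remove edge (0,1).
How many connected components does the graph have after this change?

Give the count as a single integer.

Initial component count: 1
Remove (0,1): it was a bridge. Count increases: 1 -> 2.
  After removal, components: {0,2,3,4} {1}
New component count: 2

Answer: 2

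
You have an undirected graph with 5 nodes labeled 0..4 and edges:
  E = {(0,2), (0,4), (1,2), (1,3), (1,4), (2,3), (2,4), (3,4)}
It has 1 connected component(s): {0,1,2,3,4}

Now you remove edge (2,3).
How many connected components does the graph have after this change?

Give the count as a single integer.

Initial component count: 1
Remove (2,3): not a bridge. Count unchanged: 1.
  After removal, components: {0,1,2,3,4}
New component count: 1

Answer: 1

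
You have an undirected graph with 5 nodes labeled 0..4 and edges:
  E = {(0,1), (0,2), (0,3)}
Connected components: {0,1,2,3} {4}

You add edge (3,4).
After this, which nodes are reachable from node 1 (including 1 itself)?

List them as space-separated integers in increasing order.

Before: nodes reachable from 1: {0,1,2,3}
Adding (3,4): merges 1's component with another. Reachability grows.
After: nodes reachable from 1: {0,1,2,3,4}

Answer: 0 1 2 3 4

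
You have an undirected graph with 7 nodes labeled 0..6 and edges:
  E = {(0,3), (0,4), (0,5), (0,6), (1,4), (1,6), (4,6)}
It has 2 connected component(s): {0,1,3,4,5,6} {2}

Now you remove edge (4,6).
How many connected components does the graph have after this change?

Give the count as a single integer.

Answer: 2

Derivation:
Initial component count: 2
Remove (4,6): not a bridge. Count unchanged: 2.
  After removal, components: {0,1,3,4,5,6} {2}
New component count: 2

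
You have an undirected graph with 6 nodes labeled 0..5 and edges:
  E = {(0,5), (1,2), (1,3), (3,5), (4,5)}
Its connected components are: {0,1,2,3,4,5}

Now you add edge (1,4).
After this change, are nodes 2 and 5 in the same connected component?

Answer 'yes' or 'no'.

Answer: yes

Derivation:
Initial components: {0,1,2,3,4,5}
Adding edge (1,4): both already in same component {0,1,2,3,4,5}. No change.
New components: {0,1,2,3,4,5}
Are 2 and 5 in the same component? yes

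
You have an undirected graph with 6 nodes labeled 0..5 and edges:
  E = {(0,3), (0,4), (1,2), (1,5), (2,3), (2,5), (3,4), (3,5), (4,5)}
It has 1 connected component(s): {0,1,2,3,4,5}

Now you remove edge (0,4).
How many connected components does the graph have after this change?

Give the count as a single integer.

Answer: 1

Derivation:
Initial component count: 1
Remove (0,4): not a bridge. Count unchanged: 1.
  After removal, components: {0,1,2,3,4,5}
New component count: 1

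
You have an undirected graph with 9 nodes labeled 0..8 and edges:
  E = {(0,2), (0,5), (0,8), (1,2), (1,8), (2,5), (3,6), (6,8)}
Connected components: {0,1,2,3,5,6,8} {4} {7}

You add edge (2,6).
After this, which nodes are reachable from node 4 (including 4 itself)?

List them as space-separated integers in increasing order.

Answer: 4

Derivation:
Before: nodes reachable from 4: {4}
Adding (2,6): both endpoints already in same component. Reachability from 4 unchanged.
After: nodes reachable from 4: {4}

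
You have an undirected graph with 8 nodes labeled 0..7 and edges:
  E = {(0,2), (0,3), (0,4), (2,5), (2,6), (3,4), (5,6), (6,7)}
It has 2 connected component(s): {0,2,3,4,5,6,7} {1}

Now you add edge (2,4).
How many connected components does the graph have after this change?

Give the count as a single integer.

Initial component count: 2
Add (2,4): endpoints already in same component. Count unchanged: 2.
New component count: 2

Answer: 2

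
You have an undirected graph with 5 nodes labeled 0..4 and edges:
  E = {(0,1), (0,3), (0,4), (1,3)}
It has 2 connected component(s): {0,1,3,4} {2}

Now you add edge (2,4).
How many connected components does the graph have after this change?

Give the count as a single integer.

Initial component count: 2
Add (2,4): merges two components. Count decreases: 2 -> 1.
New component count: 1

Answer: 1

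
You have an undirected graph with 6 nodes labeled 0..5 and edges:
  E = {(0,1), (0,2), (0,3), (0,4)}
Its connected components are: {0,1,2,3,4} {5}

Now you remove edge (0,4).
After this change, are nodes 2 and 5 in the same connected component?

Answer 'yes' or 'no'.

Answer: no

Derivation:
Initial components: {0,1,2,3,4} {5}
Removing edge (0,4): it was a bridge — component count 2 -> 3.
New components: {0,1,2,3} {4} {5}
Are 2 and 5 in the same component? no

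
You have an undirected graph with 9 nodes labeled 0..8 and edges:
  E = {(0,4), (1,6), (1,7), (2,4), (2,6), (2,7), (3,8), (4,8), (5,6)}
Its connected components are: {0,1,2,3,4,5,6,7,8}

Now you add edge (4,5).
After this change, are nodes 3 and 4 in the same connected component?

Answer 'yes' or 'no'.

Initial components: {0,1,2,3,4,5,6,7,8}
Adding edge (4,5): both already in same component {0,1,2,3,4,5,6,7,8}. No change.
New components: {0,1,2,3,4,5,6,7,8}
Are 3 and 4 in the same component? yes

Answer: yes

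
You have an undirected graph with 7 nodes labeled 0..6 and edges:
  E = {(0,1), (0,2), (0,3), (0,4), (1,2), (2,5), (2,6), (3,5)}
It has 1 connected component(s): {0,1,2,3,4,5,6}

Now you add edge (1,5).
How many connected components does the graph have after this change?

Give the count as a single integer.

Initial component count: 1
Add (1,5): endpoints already in same component. Count unchanged: 1.
New component count: 1

Answer: 1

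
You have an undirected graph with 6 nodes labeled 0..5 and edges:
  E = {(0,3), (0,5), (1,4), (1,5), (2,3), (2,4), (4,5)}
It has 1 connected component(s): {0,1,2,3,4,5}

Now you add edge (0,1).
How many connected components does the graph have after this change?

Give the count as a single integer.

Answer: 1

Derivation:
Initial component count: 1
Add (0,1): endpoints already in same component. Count unchanged: 1.
New component count: 1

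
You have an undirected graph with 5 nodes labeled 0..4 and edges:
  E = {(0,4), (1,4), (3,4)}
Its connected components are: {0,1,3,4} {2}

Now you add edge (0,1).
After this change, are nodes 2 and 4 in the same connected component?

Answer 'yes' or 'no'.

Initial components: {0,1,3,4} {2}
Adding edge (0,1): both already in same component {0,1,3,4}. No change.
New components: {0,1,3,4} {2}
Are 2 and 4 in the same component? no

Answer: no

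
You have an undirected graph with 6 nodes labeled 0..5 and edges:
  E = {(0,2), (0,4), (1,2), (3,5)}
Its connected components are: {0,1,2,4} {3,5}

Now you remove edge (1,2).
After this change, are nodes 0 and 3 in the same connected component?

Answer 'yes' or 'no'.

Initial components: {0,1,2,4} {3,5}
Removing edge (1,2): it was a bridge — component count 2 -> 3.
New components: {0,2,4} {1} {3,5}
Are 0 and 3 in the same component? no

Answer: no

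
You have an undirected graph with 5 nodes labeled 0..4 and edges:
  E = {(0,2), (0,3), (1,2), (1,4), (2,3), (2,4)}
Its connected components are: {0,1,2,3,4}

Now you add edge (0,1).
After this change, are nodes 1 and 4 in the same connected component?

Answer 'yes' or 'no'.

Answer: yes

Derivation:
Initial components: {0,1,2,3,4}
Adding edge (0,1): both already in same component {0,1,2,3,4}. No change.
New components: {0,1,2,3,4}
Are 1 and 4 in the same component? yes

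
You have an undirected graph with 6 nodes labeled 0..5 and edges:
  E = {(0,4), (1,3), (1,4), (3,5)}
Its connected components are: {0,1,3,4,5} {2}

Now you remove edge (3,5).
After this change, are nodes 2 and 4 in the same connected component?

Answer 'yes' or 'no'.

Initial components: {0,1,3,4,5} {2}
Removing edge (3,5): it was a bridge — component count 2 -> 3.
New components: {0,1,3,4} {2} {5}
Are 2 and 4 in the same component? no

Answer: no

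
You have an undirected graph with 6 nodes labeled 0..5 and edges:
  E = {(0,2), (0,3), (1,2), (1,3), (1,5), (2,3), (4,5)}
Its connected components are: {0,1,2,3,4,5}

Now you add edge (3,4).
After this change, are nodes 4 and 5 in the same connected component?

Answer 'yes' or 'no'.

Answer: yes

Derivation:
Initial components: {0,1,2,3,4,5}
Adding edge (3,4): both already in same component {0,1,2,3,4,5}. No change.
New components: {0,1,2,3,4,5}
Are 4 and 5 in the same component? yes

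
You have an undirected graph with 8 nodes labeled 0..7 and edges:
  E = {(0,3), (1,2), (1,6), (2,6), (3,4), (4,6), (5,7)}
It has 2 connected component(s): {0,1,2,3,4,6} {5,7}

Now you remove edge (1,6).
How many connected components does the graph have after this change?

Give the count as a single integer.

Answer: 2

Derivation:
Initial component count: 2
Remove (1,6): not a bridge. Count unchanged: 2.
  After removal, components: {0,1,2,3,4,6} {5,7}
New component count: 2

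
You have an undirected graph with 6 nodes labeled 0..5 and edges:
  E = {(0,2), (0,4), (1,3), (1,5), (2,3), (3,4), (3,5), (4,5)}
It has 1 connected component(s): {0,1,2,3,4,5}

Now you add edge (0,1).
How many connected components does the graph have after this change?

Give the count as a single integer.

Answer: 1

Derivation:
Initial component count: 1
Add (0,1): endpoints already in same component. Count unchanged: 1.
New component count: 1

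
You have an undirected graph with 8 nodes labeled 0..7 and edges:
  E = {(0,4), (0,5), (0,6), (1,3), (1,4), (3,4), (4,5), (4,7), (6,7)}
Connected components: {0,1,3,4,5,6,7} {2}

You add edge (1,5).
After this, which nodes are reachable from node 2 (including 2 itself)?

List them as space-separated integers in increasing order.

Before: nodes reachable from 2: {2}
Adding (1,5): both endpoints already in same component. Reachability from 2 unchanged.
After: nodes reachable from 2: {2}

Answer: 2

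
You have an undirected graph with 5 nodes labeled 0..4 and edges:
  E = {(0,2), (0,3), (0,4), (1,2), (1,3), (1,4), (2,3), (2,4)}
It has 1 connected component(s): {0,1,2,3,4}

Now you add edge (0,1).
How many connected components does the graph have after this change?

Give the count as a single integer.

Initial component count: 1
Add (0,1): endpoints already in same component. Count unchanged: 1.
New component count: 1

Answer: 1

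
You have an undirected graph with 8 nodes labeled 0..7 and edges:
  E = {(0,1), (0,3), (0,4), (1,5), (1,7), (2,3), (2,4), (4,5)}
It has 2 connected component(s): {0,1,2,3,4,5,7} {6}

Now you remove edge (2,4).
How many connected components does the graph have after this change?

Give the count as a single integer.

Initial component count: 2
Remove (2,4): not a bridge. Count unchanged: 2.
  After removal, components: {0,1,2,3,4,5,7} {6}
New component count: 2

Answer: 2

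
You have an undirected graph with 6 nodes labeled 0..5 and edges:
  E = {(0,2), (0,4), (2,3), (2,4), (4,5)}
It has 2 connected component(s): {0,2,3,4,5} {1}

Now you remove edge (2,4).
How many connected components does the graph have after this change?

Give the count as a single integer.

Initial component count: 2
Remove (2,4): not a bridge. Count unchanged: 2.
  After removal, components: {0,2,3,4,5} {1}
New component count: 2

Answer: 2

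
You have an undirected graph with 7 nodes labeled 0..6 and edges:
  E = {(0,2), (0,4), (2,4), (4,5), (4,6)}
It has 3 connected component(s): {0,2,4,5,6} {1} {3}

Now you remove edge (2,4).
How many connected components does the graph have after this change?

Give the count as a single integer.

Answer: 3

Derivation:
Initial component count: 3
Remove (2,4): not a bridge. Count unchanged: 3.
  After removal, components: {0,2,4,5,6} {1} {3}
New component count: 3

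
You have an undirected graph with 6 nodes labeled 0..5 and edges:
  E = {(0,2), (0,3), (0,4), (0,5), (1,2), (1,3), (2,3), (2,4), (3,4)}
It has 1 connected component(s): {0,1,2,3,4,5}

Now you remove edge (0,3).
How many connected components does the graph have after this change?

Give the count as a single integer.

Answer: 1

Derivation:
Initial component count: 1
Remove (0,3): not a bridge. Count unchanged: 1.
  After removal, components: {0,1,2,3,4,5}
New component count: 1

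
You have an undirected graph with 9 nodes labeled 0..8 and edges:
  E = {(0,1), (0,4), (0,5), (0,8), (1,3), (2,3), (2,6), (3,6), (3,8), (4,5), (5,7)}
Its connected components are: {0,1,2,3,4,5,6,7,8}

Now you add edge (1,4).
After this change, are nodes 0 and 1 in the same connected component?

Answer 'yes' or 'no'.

Initial components: {0,1,2,3,4,5,6,7,8}
Adding edge (1,4): both already in same component {0,1,2,3,4,5,6,7,8}. No change.
New components: {0,1,2,3,4,5,6,7,8}
Are 0 and 1 in the same component? yes

Answer: yes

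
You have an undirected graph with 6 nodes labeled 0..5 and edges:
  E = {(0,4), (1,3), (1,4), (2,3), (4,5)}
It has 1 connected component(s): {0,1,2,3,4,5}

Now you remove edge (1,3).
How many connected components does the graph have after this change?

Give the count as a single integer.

Initial component count: 1
Remove (1,3): it was a bridge. Count increases: 1 -> 2.
  After removal, components: {0,1,4,5} {2,3}
New component count: 2

Answer: 2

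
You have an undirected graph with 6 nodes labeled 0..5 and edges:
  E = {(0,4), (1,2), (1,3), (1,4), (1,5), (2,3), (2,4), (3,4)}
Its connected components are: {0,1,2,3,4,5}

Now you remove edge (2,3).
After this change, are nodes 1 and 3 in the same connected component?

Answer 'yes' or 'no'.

Answer: yes

Derivation:
Initial components: {0,1,2,3,4,5}
Removing edge (2,3): not a bridge — component count unchanged at 1.
New components: {0,1,2,3,4,5}
Are 1 and 3 in the same component? yes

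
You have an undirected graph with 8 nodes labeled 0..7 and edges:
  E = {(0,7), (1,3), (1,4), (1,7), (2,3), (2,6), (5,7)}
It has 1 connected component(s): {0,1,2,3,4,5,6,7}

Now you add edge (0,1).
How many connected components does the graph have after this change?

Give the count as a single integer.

Initial component count: 1
Add (0,1): endpoints already in same component. Count unchanged: 1.
New component count: 1

Answer: 1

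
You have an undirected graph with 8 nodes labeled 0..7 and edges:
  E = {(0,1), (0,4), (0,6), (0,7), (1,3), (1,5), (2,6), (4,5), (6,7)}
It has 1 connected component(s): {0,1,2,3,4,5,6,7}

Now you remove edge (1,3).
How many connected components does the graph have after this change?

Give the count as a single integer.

Initial component count: 1
Remove (1,3): it was a bridge. Count increases: 1 -> 2.
  After removal, components: {0,1,2,4,5,6,7} {3}
New component count: 2

Answer: 2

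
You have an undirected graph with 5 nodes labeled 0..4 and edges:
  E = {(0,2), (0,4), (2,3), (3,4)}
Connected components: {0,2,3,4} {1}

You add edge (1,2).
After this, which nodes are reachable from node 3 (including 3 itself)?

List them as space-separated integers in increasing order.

Answer: 0 1 2 3 4

Derivation:
Before: nodes reachable from 3: {0,2,3,4}
Adding (1,2): merges 3's component with another. Reachability grows.
After: nodes reachable from 3: {0,1,2,3,4}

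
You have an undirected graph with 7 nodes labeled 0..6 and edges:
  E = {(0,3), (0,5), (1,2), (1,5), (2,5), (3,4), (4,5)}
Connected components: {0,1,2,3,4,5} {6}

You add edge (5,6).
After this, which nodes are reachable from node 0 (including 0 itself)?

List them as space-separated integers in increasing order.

Before: nodes reachable from 0: {0,1,2,3,4,5}
Adding (5,6): merges 0's component with another. Reachability grows.
After: nodes reachable from 0: {0,1,2,3,4,5,6}

Answer: 0 1 2 3 4 5 6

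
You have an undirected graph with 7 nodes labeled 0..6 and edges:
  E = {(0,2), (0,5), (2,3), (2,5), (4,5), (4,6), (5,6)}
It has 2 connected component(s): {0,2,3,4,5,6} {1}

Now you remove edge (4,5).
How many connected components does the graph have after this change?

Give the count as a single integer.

Initial component count: 2
Remove (4,5): not a bridge. Count unchanged: 2.
  After removal, components: {0,2,3,4,5,6} {1}
New component count: 2

Answer: 2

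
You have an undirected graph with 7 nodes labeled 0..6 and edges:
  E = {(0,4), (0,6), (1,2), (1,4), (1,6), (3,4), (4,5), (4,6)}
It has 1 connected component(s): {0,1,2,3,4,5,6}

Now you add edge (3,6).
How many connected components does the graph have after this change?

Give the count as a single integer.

Answer: 1

Derivation:
Initial component count: 1
Add (3,6): endpoints already in same component. Count unchanged: 1.
New component count: 1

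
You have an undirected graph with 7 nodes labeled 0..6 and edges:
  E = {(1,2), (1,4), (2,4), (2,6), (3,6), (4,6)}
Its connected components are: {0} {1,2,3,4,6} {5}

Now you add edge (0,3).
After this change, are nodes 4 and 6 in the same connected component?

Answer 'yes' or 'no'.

Answer: yes

Derivation:
Initial components: {0} {1,2,3,4,6} {5}
Adding edge (0,3): merges {0} and {1,2,3,4,6}.
New components: {0,1,2,3,4,6} {5}
Are 4 and 6 in the same component? yes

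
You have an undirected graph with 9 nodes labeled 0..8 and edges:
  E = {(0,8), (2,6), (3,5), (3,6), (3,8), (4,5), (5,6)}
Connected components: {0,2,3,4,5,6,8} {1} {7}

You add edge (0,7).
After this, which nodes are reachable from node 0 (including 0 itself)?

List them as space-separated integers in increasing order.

Before: nodes reachable from 0: {0,2,3,4,5,6,8}
Adding (0,7): merges 0's component with another. Reachability grows.
After: nodes reachable from 0: {0,2,3,4,5,6,7,8}

Answer: 0 2 3 4 5 6 7 8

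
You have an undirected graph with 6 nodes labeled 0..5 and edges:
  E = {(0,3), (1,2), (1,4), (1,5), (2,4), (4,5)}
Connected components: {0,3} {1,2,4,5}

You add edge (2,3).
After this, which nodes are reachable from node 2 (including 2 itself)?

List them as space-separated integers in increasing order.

Answer: 0 1 2 3 4 5

Derivation:
Before: nodes reachable from 2: {1,2,4,5}
Adding (2,3): merges 2's component with another. Reachability grows.
After: nodes reachable from 2: {0,1,2,3,4,5}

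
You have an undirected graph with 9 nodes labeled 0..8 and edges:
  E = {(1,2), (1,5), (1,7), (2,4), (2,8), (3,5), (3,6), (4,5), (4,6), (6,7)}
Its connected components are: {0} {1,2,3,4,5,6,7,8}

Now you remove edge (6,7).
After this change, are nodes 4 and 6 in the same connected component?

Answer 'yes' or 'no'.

Answer: yes

Derivation:
Initial components: {0} {1,2,3,4,5,6,7,8}
Removing edge (6,7): not a bridge — component count unchanged at 2.
New components: {0} {1,2,3,4,5,6,7,8}
Are 4 and 6 in the same component? yes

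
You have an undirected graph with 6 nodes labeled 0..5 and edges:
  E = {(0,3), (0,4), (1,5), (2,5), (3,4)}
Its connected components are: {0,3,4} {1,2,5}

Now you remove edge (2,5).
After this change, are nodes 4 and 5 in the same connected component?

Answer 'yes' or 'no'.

Initial components: {0,3,4} {1,2,5}
Removing edge (2,5): it was a bridge — component count 2 -> 3.
New components: {0,3,4} {1,5} {2}
Are 4 and 5 in the same component? no

Answer: no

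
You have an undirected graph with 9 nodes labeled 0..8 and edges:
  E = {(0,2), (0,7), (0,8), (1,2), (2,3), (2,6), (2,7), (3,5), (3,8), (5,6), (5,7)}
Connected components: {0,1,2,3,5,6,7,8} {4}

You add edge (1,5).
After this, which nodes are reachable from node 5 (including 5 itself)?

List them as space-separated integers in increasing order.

Before: nodes reachable from 5: {0,1,2,3,5,6,7,8}
Adding (1,5): both endpoints already in same component. Reachability from 5 unchanged.
After: nodes reachable from 5: {0,1,2,3,5,6,7,8}

Answer: 0 1 2 3 5 6 7 8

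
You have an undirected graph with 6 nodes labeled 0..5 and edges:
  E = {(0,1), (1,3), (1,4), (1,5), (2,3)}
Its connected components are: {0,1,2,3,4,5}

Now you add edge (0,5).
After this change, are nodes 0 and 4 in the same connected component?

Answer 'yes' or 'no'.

Initial components: {0,1,2,3,4,5}
Adding edge (0,5): both already in same component {0,1,2,3,4,5}. No change.
New components: {0,1,2,3,4,5}
Are 0 and 4 in the same component? yes

Answer: yes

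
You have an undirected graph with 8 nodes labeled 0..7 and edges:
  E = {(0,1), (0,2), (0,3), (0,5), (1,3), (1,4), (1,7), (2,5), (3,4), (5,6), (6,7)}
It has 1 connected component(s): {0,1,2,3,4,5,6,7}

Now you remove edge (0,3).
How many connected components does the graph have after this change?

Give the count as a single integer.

Answer: 1

Derivation:
Initial component count: 1
Remove (0,3): not a bridge. Count unchanged: 1.
  After removal, components: {0,1,2,3,4,5,6,7}
New component count: 1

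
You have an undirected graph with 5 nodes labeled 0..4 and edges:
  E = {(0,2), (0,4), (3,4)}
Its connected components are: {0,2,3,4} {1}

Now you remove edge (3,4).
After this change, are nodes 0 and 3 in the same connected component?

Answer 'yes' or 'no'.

Answer: no

Derivation:
Initial components: {0,2,3,4} {1}
Removing edge (3,4): it was a bridge — component count 2 -> 3.
New components: {0,2,4} {1} {3}
Are 0 and 3 in the same component? no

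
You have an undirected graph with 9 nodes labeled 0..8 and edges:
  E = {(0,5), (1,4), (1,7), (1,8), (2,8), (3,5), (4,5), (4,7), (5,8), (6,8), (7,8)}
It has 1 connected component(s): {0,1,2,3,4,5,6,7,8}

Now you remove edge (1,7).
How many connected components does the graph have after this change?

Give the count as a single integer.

Answer: 1

Derivation:
Initial component count: 1
Remove (1,7): not a bridge. Count unchanged: 1.
  After removal, components: {0,1,2,3,4,5,6,7,8}
New component count: 1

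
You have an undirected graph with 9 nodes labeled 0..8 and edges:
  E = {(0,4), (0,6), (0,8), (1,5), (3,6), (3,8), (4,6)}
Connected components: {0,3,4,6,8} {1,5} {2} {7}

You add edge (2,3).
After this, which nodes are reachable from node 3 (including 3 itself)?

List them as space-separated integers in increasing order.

Answer: 0 2 3 4 6 8

Derivation:
Before: nodes reachable from 3: {0,3,4,6,8}
Adding (2,3): merges 3's component with another. Reachability grows.
After: nodes reachable from 3: {0,2,3,4,6,8}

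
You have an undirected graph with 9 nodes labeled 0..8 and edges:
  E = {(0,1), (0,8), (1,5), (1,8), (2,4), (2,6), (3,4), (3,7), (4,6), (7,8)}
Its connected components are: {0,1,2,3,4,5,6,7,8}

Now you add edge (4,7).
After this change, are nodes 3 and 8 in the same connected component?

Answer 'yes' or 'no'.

Initial components: {0,1,2,3,4,5,6,7,8}
Adding edge (4,7): both already in same component {0,1,2,3,4,5,6,7,8}. No change.
New components: {0,1,2,3,4,5,6,7,8}
Are 3 and 8 in the same component? yes

Answer: yes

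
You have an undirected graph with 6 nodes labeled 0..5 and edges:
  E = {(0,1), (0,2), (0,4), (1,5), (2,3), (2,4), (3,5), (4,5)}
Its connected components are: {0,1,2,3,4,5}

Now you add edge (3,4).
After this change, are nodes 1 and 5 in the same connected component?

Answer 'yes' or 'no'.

Initial components: {0,1,2,3,4,5}
Adding edge (3,4): both already in same component {0,1,2,3,4,5}. No change.
New components: {0,1,2,3,4,5}
Are 1 and 5 in the same component? yes

Answer: yes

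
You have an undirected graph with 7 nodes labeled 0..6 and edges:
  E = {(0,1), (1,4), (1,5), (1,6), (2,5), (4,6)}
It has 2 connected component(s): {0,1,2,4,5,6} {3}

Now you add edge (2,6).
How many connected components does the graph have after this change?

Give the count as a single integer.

Answer: 2

Derivation:
Initial component count: 2
Add (2,6): endpoints already in same component. Count unchanged: 2.
New component count: 2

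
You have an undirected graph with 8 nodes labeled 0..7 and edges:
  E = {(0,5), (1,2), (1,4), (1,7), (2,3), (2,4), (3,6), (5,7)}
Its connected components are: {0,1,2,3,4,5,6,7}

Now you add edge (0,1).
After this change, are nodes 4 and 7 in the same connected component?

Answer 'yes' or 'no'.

Initial components: {0,1,2,3,4,5,6,7}
Adding edge (0,1): both already in same component {0,1,2,3,4,5,6,7}. No change.
New components: {0,1,2,3,4,5,6,7}
Are 4 and 7 in the same component? yes

Answer: yes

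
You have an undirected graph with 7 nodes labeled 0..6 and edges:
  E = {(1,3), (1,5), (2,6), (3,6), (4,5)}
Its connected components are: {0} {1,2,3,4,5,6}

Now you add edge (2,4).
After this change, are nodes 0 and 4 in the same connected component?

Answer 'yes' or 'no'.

Initial components: {0} {1,2,3,4,5,6}
Adding edge (2,4): both already in same component {1,2,3,4,5,6}. No change.
New components: {0} {1,2,3,4,5,6}
Are 0 and 4 in the same component? no

Answer: no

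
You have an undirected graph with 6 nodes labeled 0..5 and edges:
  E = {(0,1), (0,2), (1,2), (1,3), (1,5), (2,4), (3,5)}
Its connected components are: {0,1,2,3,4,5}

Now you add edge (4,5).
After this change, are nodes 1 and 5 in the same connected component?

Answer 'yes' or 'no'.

Answer: yes

Derivation:
Initial components: {0,1,2,3,4,5}
Adding edge (4,5): both already in same component {0,1,2,3,4,5}. No change.
New components: {0,1,2,3,4,5}
Are 1 and 5 in the same component? yes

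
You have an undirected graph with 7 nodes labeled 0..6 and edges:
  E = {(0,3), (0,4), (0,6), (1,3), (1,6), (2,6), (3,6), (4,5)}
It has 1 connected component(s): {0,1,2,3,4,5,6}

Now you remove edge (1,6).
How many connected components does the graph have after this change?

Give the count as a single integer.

Answer: 1

Derivation:
Initial component count: 1
Remove (1,6): not a bridge. Count unchanged: 1.
  After removal, components: {0,1,2,3,4,5,6}
New component count: 1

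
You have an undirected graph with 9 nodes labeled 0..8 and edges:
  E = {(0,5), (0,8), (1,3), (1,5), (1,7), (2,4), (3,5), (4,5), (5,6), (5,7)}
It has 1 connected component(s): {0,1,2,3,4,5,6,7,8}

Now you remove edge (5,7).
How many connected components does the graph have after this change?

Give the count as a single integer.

Answer: 1

Derivation:
Initial component count: 1
Remove (5,7): not a bridge. Count unchanged: 1.
  After removal, components: {0,1,2,3,4,5,6,7,8}
New component count: 1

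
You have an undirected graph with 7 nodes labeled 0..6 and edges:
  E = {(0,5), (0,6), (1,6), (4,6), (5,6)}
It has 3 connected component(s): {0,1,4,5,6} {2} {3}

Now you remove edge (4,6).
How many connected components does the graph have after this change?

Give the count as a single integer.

Answer: 4

Derivation:
Initial component count: 3
Remove (4,6): it was a bridge. Count increases: 3 -> 4.
  After removal, components: {0,1,5,6} {2} {3} {4}
New component count: 4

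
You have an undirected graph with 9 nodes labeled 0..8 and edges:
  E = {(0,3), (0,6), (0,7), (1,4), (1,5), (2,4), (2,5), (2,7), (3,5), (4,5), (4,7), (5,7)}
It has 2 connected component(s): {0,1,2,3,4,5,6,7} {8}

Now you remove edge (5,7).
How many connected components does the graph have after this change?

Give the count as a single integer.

Answer: 2

Derivation:
Initial component count: 2
Remove (5,7): not a bridge. Count unchanged: 2.
  After removal, components: {0,1,2,3,4,5,6,7} {8}
New component count: 2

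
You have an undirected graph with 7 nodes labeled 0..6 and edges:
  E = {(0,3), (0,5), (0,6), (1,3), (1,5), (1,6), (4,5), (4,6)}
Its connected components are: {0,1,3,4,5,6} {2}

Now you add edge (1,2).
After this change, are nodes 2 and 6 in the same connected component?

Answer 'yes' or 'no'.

Answer: yes

Derivation:
Initial components: {0,1,3,4,5,6} {2}
Adding edge (1,2): merges {0,1,3,4,5,6} and {2}.
New components: {0,1,2,3,4,5,6}
Are 2 and 6 in the same component? yes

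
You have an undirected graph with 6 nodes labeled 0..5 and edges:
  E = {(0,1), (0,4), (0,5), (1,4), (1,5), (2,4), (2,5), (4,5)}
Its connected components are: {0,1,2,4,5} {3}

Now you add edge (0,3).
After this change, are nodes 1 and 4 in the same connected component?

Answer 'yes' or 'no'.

Initial components: {0,1,2,4,5} {3}
Adding edge (0,3): merges {0,1,2,4,5} and {3}.
New components: {0,1,2,3,4,5}
Are 1 and 4 in the same component? yes

Answer: yes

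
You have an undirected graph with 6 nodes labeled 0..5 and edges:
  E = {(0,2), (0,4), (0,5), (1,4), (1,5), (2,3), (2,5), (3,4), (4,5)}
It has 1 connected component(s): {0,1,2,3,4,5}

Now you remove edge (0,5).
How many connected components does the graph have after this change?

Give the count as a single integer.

Answer: 1

Derivation:
Initial component count: 1
Remove (0,5): not a bridge. Count unchanged: 1.
  After removal, components: {0,1,2,3,4,5}
New component count: 1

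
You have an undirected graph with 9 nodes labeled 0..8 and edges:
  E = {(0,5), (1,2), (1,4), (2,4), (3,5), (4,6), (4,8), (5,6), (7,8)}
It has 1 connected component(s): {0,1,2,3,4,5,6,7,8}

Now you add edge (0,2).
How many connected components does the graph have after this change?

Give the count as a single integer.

Answer: 1

Derivation:
Initial component count: 1
Add (0,2): endpoints already in same component. Count unchanged: 1.
New component count: 1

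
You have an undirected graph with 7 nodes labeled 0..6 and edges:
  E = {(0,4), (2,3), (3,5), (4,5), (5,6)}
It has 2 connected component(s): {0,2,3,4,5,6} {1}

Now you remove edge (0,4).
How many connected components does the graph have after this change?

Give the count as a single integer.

Initial component count: 2
Remove (0,4): it was a bridge. Count increases: 2 -> 3.
  After removal, components: {0} {1} {2,3,4,5,6}
New component count: 3

Answer: 3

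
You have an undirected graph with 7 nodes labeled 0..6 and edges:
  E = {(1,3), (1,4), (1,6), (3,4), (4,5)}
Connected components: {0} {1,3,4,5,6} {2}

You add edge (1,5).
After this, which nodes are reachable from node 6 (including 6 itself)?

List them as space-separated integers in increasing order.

Before: nodes reachable from 6: {1,3,4,5,6}
Adding (1,5): both endpoints already in same component. Reachability from 6 unchanged.
After: nodes reachable from 6: {1,3,4,5,6}

Answer: 1 3 4 5 6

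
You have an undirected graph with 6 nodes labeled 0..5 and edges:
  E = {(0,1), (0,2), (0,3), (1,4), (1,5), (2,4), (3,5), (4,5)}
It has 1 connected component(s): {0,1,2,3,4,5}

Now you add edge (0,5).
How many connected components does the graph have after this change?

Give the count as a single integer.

Answer: 1

Derivation:
Initial component count: 1
Add (0,5): endpoints already in same component. Count unchanged: 1.
New component count: 1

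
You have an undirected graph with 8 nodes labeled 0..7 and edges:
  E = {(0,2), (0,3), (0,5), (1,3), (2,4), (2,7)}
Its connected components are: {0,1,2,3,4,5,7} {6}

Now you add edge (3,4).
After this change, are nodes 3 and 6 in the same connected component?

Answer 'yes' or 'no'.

Answer: no

Derivation:
Initial components: {0,1,2,3,4,5,7} {6}
Adding edge (3,4): both already in same component {0,1,2,3,4,5,7}. No change.
New components: {0,1,2,3,4,5,7} {6}
Are 3 and 6 in the same component? no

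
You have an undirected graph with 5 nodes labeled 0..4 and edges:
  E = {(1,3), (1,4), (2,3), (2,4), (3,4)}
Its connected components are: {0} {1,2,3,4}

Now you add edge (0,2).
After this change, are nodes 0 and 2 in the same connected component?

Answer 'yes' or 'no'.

Initial components: {0} {1,2,3,4}
Adding edge (0,2): merges {0} and {1,2,3,4}.
New components: {0,1,2,3,4}
Are 0 and 2 in the same component? yes

Answer: yes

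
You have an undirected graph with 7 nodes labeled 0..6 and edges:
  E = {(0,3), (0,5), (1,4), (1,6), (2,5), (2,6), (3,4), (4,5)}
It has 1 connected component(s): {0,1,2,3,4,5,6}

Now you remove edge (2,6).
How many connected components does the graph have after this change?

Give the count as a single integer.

Answer: 1

Derivation:
Initial component count: 1
Remove (2,6): not a bridge. Count unchanged: 1.
  After removal, components: {0,1,2,3,4,5,6}
New component count: 1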